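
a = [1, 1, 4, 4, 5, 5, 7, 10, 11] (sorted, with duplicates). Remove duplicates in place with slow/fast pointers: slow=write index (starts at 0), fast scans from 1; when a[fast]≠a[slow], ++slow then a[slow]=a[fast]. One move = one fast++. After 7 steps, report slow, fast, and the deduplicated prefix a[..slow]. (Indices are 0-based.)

(s=0,f=1) a[fast]=1=a[slow] dup → fast++
(s=0,f=2) a[fast]=4≠a[slow]=1 write a[1]=4 → slow++,fast++
(s=1,f=3) a[fast]=4=a[slow] dup → fast++
(s=1,f=4) a[fast]=5≠a[slow]=4 write a[2]=5 → slow++,fast++
(s=2,f=5) a[fast]=5=a[slow] dup → fast++
(s=2,f=6) a[fast]=7≠a[slow]=5 write a[3]=7 → slow++,fast++
(s=3,f=7) a[fast]=10≠a[slow]=7 write a[4]=10 → slow++,fast++

slow=4, fast=8, prefix=[1, 4, 5, 7, 10]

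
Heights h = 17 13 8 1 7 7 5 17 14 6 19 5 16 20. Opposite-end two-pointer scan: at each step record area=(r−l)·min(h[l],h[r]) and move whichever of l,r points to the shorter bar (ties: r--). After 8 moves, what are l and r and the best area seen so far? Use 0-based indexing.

[0,13] min(17,20)*13=221 best=221 * → l++
[1,13] min(13,20)*12=156 best=221 → l++
[2,13] min(8,20)*11=88 best=221 → l++
[3,13] min(1,20)*10=10 best=221 → l++
[4,13] min(7,20)*9=63 best=221 → l++
[5,13] min(7,20)*8=56 best=221 → l++
[6,13] min(5,20)*7=35 best=221 → l++
[7,13] min(17,20)*6=102 best=221 → l++

l=8, r=13, best area=221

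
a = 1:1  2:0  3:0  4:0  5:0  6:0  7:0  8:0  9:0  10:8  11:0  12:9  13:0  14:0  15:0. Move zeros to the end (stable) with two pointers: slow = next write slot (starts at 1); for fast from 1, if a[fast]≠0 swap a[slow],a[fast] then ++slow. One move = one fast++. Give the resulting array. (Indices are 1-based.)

(s=1,f=1) a[fast]=1≠0 swap→a[1]=1 → slow++,fast++
(s=2,f=2) a[fast]=0 → fast++
(s=2,f=3) a[fast]=0 → fast++
(s=2,f=4) a[fast]=0 → fast++
(s=2,f=5) a[fast]=0 → fast++
(s=2,f=6) a[fast]=0 → fast++
(s=2,f=7) a[fast]=0 → fast++
(s=2,f=8) a[fast]=0 → fast++
(s=2,f=9) a[fast]=0 → fast++
(s=2,f=10) a[fast]=8≠0 swap→a[2]=8 → slow++,fast++
(s=3,f=11) a[fast]=0 → fast++
(s=3,f=12) a[fast]=9≠0 swap→a[3]=9 → slow++,fast++
(s=4,f=13) a[fast]=0 → fast++
(s=4,f=14) a[fast]=0 → fast++
(s=4,f=15) a[fast]=0 → fast++

[1, 8, 9, 0, 0, 0, 0, 0, 0, 0, 0, 0, 0, 0, 0]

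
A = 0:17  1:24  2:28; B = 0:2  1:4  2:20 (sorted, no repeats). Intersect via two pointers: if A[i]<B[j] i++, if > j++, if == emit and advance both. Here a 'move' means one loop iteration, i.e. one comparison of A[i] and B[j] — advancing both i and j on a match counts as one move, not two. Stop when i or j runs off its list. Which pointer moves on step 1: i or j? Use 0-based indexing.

j

i=0 j=0: 17>2, j++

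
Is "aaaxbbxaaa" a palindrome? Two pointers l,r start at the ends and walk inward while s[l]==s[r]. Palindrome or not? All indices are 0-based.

l=0 r=9: 'a'=='a', l++,r--
l=1 r=8: 'a'=='a', l++,r--
l=2 r=7: 'a'=='a', l++,r--
l=3 r=6: 'x'=='x', l++,r--
l=4 r=5: 'b'=='b', l++,r--

palindrome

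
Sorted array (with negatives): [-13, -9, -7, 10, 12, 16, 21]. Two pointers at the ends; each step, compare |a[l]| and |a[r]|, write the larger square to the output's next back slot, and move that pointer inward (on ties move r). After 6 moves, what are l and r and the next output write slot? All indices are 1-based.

l=3, r=3, next write slot=1

l=1 r=7: |-13|<=|21| out[7]=441, r--
l=1 r=6: |-13|<=|16| out[6]=256, r--
l=1 r=5: |-13|>|12| out[5]=169, l++
l=2 r=5: |-9|<=|12| out[4]=144, r--
l=2 r=4: |-9|<=|10| out[3]=100, r--
l=2 r=3: |-9|>|-7| out[2]=81, l++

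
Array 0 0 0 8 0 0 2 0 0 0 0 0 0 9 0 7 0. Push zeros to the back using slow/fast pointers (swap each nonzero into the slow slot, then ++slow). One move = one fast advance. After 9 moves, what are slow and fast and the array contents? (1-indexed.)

slow=3, fast=10, a=[8, 2, 0, 0, 0, 0, 0, 0, 0, 0, 0, 0, 0, 9, 0, 7, 0]

slow=1 fast=1: a[fast]=0, fast++
slow=1 fast=2: a[fast]=0, fast++
slow=1 fast=3: a[fast]=0, fast++
slow=1 fast=4: a[fast]=8≠0 swap→a[1]=8, slow++,fast++
slow=2 fast=5: a[fast]=0, fast++
slow=2 fast=6: a[fast]=0, fast++
slow=2 fast=7: a[fast]=2≠0 swap→a[2]=2, slow++,fast++
slow=3 fast=8: a[fast]=0, fast++
slow=3 fast=9: a[fast]=0, fast++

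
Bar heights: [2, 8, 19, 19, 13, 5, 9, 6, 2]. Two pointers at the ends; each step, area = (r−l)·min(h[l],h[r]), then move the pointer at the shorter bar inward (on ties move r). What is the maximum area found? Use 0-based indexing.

max area = 40

l=0 r=8: min(2,2)*8=16 best=16 *, r--
l=0 r=7: min(2,6)*7=14 best=16, l++
l=1 r=7: min(8,6)*6=36 best=36 *, r--
l=1 r=6: min(8,9)*5=40 best=40 *, l++
l=2 r=6: min(19,9)*4=36 best=40, r--
l=2 r=5: min(19,5)*3=15 best=40, r--
l=2 r=4: min(19,13)*2=26 best=40, r--
l=2 r=3: min(19,19)*1=19 best=40, r--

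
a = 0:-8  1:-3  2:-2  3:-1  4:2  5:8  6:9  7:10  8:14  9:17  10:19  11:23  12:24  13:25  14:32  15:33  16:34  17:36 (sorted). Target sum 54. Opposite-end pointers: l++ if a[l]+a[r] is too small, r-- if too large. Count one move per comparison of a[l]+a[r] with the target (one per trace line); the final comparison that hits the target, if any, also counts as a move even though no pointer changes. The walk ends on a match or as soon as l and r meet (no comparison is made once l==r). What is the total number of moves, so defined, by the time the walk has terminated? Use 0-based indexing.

17 moves

[0,17] -8+36=28 <54 → l++
[1,17] -3+36=33 <54 → l++
[2,17] -2+36=34 <54 → l++
[3,17] -1+36=35 <54 → l++
[4,17] 2+36=38 <54 → l++
[5,17] 8+36=44 <54 → l++
[6,17] 9+36=45 <54 → l++
[7,17] 10+36=46 <54 → l++
[8,17] 14+36=50 <54 → l++
[9,17] 17+36=53 <54 → l++
[10,17] 19+36=55 >54 → r--
[10,16] 19+34=53 <54 → l++
[11,16] 23+34=57 >54 → r--
[11,15] 23+33=56 >54 → r--
[11,14] 23+32=55 >54 → r--
[11,13] 23+25=48 <54 → l++
[12,13] 24+25=49 <54 → l++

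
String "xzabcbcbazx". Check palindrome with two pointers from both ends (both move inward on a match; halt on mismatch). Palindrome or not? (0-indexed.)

l=0 r=10: 'x'=='x', l++,r--
l=1 r=9: 'z'=='z', l++,r--
l=2 r=8: 'a'=='a', l++,r--
l=3 r=7: 'b'=='b', l++,r--
l=4 r=6: 'c'=='c', l++,r--

palindrome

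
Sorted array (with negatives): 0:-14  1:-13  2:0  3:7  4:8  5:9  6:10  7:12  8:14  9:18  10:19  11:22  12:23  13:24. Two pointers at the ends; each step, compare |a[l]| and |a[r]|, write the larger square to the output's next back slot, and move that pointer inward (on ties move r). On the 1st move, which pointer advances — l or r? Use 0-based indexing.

r

[0,13] |-14|<=|24| out[13]=576 → r--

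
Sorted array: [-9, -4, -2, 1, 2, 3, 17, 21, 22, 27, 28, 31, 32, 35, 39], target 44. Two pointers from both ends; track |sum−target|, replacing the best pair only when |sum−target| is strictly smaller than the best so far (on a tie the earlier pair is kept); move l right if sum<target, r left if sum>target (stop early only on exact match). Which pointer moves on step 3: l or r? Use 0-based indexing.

l

[0,14] -9+39=30 d=14 * → l++
[1,14] -4+39=35 d=9 * → l++
[2,14] -2+39=37 d=7 * → l++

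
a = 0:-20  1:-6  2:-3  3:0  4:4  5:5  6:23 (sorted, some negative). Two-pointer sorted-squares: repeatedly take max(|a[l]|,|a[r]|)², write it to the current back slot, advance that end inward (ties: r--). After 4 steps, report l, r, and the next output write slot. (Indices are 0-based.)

l=0 r=6: |-20|<=|23| out[6]=529, r--
l=0 r=5: |-20|>|5| out[5]=400, l++
l=1 r=5: |-6|>|5| out[4]=36, l++
l=2 r=5: |-3|<=|5| out[3]=25, r--

l=2, r=4, next write slot=2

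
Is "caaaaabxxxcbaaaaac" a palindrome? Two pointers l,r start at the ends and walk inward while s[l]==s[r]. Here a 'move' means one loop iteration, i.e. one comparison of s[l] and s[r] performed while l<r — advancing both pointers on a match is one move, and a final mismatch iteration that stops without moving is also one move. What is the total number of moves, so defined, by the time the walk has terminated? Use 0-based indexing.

[0,17] 'c'=='c' → l++,r--
[1,16] 'a'=='a' → l++,r--
[2,15] 'a'=='a' → l++,r--
[3,14] 'a'=='a' → l++,r--
[4,13] 'a'=='a' → l++,r--
[5,12] 'a'=='a' → l++,r--
[6,11] 'b'=='b' → l++,r--
[7,10] 'x'!='c' → stop

8 moves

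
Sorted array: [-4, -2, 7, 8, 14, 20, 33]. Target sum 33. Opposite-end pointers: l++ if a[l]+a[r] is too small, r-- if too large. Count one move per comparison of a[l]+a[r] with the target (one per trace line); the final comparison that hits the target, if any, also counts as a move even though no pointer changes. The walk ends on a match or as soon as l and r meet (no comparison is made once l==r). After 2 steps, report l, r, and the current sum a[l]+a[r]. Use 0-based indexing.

l=2, r=6, sum=40

l=0 r=6: -4+33=29 <33, l++
l=1 r=6: -2+33=31 <33, l++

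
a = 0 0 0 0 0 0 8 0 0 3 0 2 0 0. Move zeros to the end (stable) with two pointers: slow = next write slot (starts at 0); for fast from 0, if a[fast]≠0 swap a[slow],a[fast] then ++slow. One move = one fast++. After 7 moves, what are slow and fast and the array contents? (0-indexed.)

slow=1, fast=7, a=[8, 0, 0, 0, 0, 0, 0, 0, 0, 3, 0, 2, 0, 0]

(s=0,f=0) a[fast]=0 → fast++
(s=0,f=1) a[fast]=0 → fast++
(s=0,f=2) a[fast]=0 → fast++
(s=0,f=3) a[fast]=0 → fast++
(s=0,f=4) a[fast]=0 → fast++
(s=0,f=5) a[fast]=0 → fast++
(s=0,f=6) a[fast]=8≠0 swap→a[0]=8 → slow++,fast++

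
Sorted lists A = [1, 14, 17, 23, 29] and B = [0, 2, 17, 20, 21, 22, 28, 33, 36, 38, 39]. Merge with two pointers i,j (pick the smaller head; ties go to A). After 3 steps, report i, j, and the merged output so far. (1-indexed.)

[i=1,j=1] A[i]=1>B[j]=0 take 0 → j++
[i=1,j=2] A[i]=1<=B[j]=2 take 1 → i++
[i=2,j=2] A[i]=14>B[j]=2 take 2 → j++

i=2, j=3, merged so far=[0, 1, 2]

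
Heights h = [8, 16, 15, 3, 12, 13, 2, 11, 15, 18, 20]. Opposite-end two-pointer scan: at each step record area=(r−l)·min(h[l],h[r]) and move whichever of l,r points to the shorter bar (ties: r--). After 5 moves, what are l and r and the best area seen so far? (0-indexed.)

l=0 r=10: min(8,20)*10=80 best=80 *, l++
l=1 r=10: min(16,20)*9=144 best=144 *, l++
l=2 r=10: min(15,20)*8=120 best=144, l++
l=3 r=10: min(3,20)*7=21 best=144, l++
l=4 r=10: min(12,20)*6=72 best=144, l++

l=5, r=10, best area=144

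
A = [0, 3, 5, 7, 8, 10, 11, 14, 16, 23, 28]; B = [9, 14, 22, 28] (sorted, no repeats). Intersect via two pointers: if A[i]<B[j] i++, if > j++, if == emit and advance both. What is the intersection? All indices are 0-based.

[i=0,j=0] 0<9 → i++
[i=1,j=0] 3<9 → i++
[i=2,j=0] 5<9 → i++
[i=3,j=0] 7<9 → i++
[i=4,j=0] 8<9 → i++
[i=5,j=0] 10>9 → j++
[i=5,j=1] 10<14 → i++
[i=6,j=1] 11<14 → i++
[i=7,j=1] 14==14 emit → i++,j++
[i=8,j=2] 16<22 → i++
[i=9,j=2] 23>22 → j++
[i=9,j=3] 23<28 → i++
[i=10,j=3] 28==28 emit → i++,j++

intersection = [14, 28]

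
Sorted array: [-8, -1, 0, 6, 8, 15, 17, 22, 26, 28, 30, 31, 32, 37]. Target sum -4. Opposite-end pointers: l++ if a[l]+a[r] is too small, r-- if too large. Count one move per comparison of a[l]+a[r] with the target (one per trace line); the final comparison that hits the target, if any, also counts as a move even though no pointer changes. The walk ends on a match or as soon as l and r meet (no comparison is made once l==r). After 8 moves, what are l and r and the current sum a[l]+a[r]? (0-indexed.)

[0,13] -8+37=29 >-4 → r--
[0,12] -8+32=24 >-4 → r--
[0,11] -8+31=23 >-4 → r--
[0,10] -8+30=22 >-4 → r--
[0,9] -8+28=20 >-4 → r--
[0,8] -8+26=18 >-4 → r--
[0,7] -8+22=14 >-4 → r--
[0,6] -8+17=9 >-4 → r--

l=0, r=5, sum=7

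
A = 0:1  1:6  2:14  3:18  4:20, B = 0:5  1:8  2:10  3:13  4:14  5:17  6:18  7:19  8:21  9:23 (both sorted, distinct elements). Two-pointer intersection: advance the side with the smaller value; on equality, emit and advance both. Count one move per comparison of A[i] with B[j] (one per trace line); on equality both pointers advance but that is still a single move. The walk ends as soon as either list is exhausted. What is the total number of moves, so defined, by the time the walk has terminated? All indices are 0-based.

[i=0,j=0] 1<5 → i++
[i=1,j=0] 6>5 → j++
[i=1,j=1] 6<8 → i++
[i=2,j=1] 14>8 → j++
[i=2,j=2] 14>10 → j++
[i=2,j=3] 14>13 → j++
[i=2,j=4] 14==14 emit → i++,j++
[i=3,j=5] 18>17 → j++
[i=3,j=6] 18==18 emit → i++,j++
[i=4,j=7] 20>19 → j++
[i=4,j=8] 20<21 → i++

11 moves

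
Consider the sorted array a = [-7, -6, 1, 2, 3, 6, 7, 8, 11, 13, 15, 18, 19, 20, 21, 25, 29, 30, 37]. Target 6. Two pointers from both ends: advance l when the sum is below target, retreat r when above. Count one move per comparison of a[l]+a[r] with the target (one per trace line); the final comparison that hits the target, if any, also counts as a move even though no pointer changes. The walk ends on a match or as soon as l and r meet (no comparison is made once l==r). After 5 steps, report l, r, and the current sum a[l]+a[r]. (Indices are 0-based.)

l=0, r=13, sum=13

[0,18] -7+37=30 >6 → r--
[0,17] -7+30=23 >6 → r--
[0,16] -7+29=22 >6 → r--
[0,15] -7+25=18 >6 → r--
[0,14] -7+21=14 >6 → r--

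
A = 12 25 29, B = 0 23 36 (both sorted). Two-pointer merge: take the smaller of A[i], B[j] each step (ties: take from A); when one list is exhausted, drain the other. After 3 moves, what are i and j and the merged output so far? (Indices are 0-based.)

i=1, j=2, merged so far=[0, 12, 23]

[i=0,j=0] A[i]=12>B[j]=0 take 0 → j++
[i=0,j=1] A[i]=12<=B[j]=23 take 12 → i++
[i=1,j=1] A[i]=25>B[j]=23 take 23 → j++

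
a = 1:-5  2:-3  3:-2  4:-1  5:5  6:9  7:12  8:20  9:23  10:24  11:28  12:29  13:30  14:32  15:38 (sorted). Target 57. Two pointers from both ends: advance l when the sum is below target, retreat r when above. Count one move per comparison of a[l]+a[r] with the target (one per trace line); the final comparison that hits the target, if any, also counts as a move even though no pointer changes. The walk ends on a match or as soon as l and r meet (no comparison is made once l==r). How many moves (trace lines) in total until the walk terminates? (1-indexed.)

l=1 r=15: -5+38=33 <57, l++
l=2 r=15: -3+38=35 <57, l++
l=3 r=15: -2+38=36 <57, l++
l=4 r=15: -1+38=37 <57, l++
l=5 r=15: 5+38=43 <57, l++
l=6 r=15: 9+38=47 <57, l++
l=7 r=15: 12+38=50 <57, l++
l=8 r=15: 20+38=58 >57, r--
l=8 r=14: 20+32=52 <57, l++
l=9 r=14: 23+32=55 <57, l++
l=10 r=14: 24+32=56 <57, l++
l=11 r=14: 28+32=60 >57, r--
l=11 r=13: 28+30=58 >57, r--
l=11 r=12: 28+29=57, found

14 moves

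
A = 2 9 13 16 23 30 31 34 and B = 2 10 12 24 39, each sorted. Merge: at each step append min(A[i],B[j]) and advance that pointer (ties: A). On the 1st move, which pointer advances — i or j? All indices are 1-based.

i

[i=1,j=1] A[i]=2<=B[j]=2 take 2 → i++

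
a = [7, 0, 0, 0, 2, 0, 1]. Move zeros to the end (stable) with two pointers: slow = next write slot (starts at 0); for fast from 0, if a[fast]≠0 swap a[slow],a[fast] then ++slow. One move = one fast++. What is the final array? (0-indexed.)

[7, 2, 1, 0, 0, 0, 0]

slow=0 fast=0: a[fast]=7≠0 swap→a[0]=7, slow++,fast++
slow=1 fast=1: a[fast]=0, fast++
slow=1 fast=2: a[fast]=0, fast++
slow=1 fast=3: a[fast]=0, fast++
slow=1 fast=4: a[fast]=2≠0 swap→a[1]=2, slow++,fast++
slow=2 fast=5: a[fast]=0, fast++
slow=2 fast=6: a[fast]=1≠0 swap→a[2]=1, slow++,fast++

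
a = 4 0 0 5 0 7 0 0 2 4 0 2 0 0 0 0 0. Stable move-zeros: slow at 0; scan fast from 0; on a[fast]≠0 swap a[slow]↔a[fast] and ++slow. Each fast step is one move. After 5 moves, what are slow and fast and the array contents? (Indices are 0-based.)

(s=0,f=0) a[fast]=4≠0 swap→a[0]=4 → slow++,fast++
(s=1,f=1) a[fast]=0 → fast++
(s=1,f=2) a[fast]=0 → fast++
(s=1,f=3) a[fast]=5≠0 swap→a[1]=5 → slow++,fast++
(s=2,f=4) a[fast]=0 → fast++

slow=2, fast=5, a=[4, 5, 0, 0, 0, 7, 0, 0, 2, 4, 0, 2, 0, 0, 0, 0, 0]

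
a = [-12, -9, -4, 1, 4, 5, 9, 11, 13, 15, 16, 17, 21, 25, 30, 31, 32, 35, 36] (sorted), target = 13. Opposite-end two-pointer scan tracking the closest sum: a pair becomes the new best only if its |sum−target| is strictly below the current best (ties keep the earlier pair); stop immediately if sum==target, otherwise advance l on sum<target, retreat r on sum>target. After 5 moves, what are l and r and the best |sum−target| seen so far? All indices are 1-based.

l=1, r=14, best |Δ|=5

l=1 r=19: -12+36=24 d=11 *, r--
l=1 r=18: -12+35=23 d=10 *, r--
l=1 r=17: -12+32=20 d=7 *, r--
l=1 r=16: -12+31=19 d=6 *, r--
l=1 r=15: -12+30=18 d=5 *, r--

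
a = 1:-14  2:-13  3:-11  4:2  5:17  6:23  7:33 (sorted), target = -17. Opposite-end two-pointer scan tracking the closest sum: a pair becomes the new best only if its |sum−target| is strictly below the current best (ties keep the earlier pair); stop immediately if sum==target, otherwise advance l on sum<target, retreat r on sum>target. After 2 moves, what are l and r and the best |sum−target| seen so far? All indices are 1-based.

l=1, r=5, best |Δ|=26

[1,7] -14+33=19 d=36 * → r--
[1,6] -14+23=9 d=26 * → r--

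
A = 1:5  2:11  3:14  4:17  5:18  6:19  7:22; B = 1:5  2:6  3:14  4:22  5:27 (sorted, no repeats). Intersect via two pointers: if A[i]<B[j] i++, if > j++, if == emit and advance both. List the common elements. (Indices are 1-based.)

[i=1,j=1] 5==5 emit → i++,j++
[i=2,j=2] 11>6 → j++
[i=2,j=3] 11<14 → i++
[i=3,j=3] 14==14 emit → i++,j++
[i=4,j=4] 17<22 → i++
[i=5,j=4] 18<22 → i++
[i=6,j=4] 19<22 → i++
[i=7,j=4] 22==22 emit → i++,j++

intersection = [5, 14, 22]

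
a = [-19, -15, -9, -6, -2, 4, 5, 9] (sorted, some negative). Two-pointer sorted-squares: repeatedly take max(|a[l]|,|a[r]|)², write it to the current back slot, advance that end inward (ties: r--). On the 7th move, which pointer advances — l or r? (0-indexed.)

r

l=0 r=7: |-19|>|9| out[7]=361, l++
l=1 r=7: |-15|>|9| out[6]=225, l++
l=2 r=7: |-9|<=|9| out[5]=81, r--
l=2 r=6: |-9|>|5| out[4]=81, l++
l=3 r=6: |-6|>|5| out[3]=36, l++
l=4 r=6: |-2|<=|5| out[2]=25, r--
l=4 r=5: |-2|<=|4| out[1]=16, r--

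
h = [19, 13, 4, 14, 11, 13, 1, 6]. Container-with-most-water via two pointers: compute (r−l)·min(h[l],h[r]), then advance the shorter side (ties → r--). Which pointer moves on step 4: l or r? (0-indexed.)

[0,7] min(19,6)*7=42 best=42 * → r--
[0,6] min(19,1)*6=6 best=42 → r--
[0,5] min(19,13)*5=65 best=65 * → r--
[0,4] min(19,11)*4=44 best=65 → r--

r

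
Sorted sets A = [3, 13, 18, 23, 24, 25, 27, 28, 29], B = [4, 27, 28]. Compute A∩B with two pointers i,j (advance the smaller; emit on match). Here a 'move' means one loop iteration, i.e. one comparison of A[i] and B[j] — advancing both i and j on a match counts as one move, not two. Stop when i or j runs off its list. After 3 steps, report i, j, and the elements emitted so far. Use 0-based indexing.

i=0 j=0: 3<4, i++
i=1 j=0: 13>4, j++
i=1 j=1: 13<27, i++

i=2, j=1, emitted=[]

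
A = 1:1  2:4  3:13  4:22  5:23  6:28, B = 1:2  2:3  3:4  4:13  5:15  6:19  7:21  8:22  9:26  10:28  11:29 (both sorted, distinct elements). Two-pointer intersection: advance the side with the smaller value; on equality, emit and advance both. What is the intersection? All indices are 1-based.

[i=1,j=1] 1<2 → i++
[i=2,j=1] 4>2 → j++
[i=2,j=2] 4>3 → j++
[i=2,j=3] 4==4 emit → i++,j++
[i=3,j=4] 13==13 emit → i++,j++
[i=4,j=5] 22>15 → j++
[i=4,j=6] 22>19 → j++
[i=4,j=7] 22>21 → j++
[i=4,j=8] 22==22 emit → i++,j++
[i=5,j=9] 23<26 → i++
[i=6,j=9] 28>26 → j++
[i=6,j=10] 28==28 emit → i++,j++

intersection = [4, 13, 22, 28]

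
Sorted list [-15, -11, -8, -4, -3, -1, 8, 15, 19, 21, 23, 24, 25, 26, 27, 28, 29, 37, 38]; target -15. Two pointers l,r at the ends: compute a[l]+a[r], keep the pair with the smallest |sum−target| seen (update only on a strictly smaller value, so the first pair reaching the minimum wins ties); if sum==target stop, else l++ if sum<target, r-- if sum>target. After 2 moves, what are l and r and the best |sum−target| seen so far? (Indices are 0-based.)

l=0 r=18: -15+38=23 d=38 *, r--
l=0 r=17: -15+37=22 d=37 *, r--

l=0, r=16, best |Δ|=37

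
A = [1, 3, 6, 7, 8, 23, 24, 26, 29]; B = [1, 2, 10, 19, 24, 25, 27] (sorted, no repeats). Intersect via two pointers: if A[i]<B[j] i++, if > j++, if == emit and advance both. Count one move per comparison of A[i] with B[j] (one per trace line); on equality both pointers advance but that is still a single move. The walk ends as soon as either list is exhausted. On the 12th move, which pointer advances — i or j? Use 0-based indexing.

[i=0,j=0] 1==1 emit → i++,j++
[i=1,j=1] 3>2 → j++
[i=1,j=2] 3<10 → i++
[i=2,j=2] 6<10 → i++
[i=3,j=2] 7<10 → i++
[i=4,j=2] 8<10 → i++
[i=5,j=2] 23>10 → j++
[i=5,j=3] 23>19 → j++
[i=5,j=4] 23<24 → i++
[i=6,j=4] 24==24 emit → i++,j++
[i=7,j=5] 26>25 → j++
[i=7,j=6] 26<27 → i++

i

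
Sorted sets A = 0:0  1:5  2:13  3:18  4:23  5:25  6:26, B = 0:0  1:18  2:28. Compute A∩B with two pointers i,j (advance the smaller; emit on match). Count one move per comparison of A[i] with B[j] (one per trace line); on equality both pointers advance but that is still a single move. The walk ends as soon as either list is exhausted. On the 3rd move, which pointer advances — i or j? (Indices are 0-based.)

i

[i=0,j=0] 0==0 emit → i++,j++
[i=1,j=1] 5<18 → i++
[i=2,j=1] 13<18 → i++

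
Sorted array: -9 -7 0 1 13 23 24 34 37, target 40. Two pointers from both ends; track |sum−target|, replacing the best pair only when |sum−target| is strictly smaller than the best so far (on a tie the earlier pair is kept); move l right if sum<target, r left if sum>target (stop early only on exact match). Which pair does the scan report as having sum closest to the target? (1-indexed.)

l=1 r=9: -9+37=28 d=12 *, l++
l=2 r=9: -7+37=30 d=10 *, l++
l=3 r=9: 0+37=37 d=3 *, l++
l=4 r=9: 1+37=38 d=2 *, l++
l=5 r=9: 13+37=50 d=10, r--
l=5 r=8: 13+34=47 d=7, r--
l=5 r=7: 13+24=37 d=3, l++
l=6 r=7: 23+24=47 d=7, r--

pair (1, 37) with sum 38 (|Δ|=2)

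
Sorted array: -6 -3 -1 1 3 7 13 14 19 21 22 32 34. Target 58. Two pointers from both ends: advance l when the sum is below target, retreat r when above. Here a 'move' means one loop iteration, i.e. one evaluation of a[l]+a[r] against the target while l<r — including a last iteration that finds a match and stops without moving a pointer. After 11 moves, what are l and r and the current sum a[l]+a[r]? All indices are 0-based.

l=11, r=12, sum=66

l=0 r=12: -6+34=28 <58, l++
l=1 r=12: -3+34=31 <58, l++
l=2 r=12: -1+34=33 <58, l++
l=3 r=12: 1+34=35 <58, l++
l=4 r=12: 3+34=37 <58, l++
l=5 r=12: 7+34=41 <58, l++
l=6 r=12: 13+34=47 <58, l++
l=7 r=12: 14+34=48 <58, l++
l=8 r=12: 19+34=53 <58, l++
l=9 r=12: 21+34=55 <58, l++
l=10 r=12: 22+34=56 <58, l++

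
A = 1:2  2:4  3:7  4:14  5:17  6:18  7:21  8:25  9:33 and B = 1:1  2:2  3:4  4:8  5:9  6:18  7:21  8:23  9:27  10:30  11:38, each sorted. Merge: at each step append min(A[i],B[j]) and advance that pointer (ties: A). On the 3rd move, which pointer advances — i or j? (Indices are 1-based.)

i=1 j=1: A[i]=2>B[j]=1 take 1, j++
i=1 j=2: A[i]=2<=B[j]=2 take 2, i++
i=2 j=2: A[i]=4>B[j]=2 take 2, j++

j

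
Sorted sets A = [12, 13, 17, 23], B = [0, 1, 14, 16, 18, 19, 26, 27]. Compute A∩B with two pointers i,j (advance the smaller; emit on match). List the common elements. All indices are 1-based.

intersection = []

[i=1,j=1] 12>0 → j++
[i=1,j=2] 12>1 → j++
[i=1,j=3] 12<14 → i++
[i=2,j=3] 13<14 → i++
[i=3,j=3] 17>14 → j++
[i=3,j=4] 17>16 → j++
[i=3,j=5] 17<18 → i++
[i=4,j=5] 23>18 → j++
[i=4,j=6] 23>19 → j++
[i=4,j=7] 23<26 → i++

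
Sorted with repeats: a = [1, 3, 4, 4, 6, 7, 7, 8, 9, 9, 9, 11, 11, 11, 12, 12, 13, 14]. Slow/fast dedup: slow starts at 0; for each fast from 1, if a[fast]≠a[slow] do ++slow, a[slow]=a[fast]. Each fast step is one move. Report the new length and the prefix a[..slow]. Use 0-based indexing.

length 11; prefix = [1, 3, 4, 6, 7, 8, 9, 11, 12, 13, 14]

slow=0 fast=1: a[fast]=3≠a[slow]=1 write a[1]=3, slow++,fast++
slow=1 fast=2: a[fast]=4≠a[slow]=3 write a[2]=4, slow++,fast++
slow=2 fast=3: a[fast]=4=a[slow] dup, fast++
slow=2 fast=4: a[fast]=6≠a[slow]=4 write a[3]=6, slow++,fast++
slow=3 fast=5: a[fast]=7≠a[slow]=6 write a[4]=7, slow++,fast++
slow=4 fast=6: a[fast]=7=a[slow] dup, fast++
slow=4 fast=7: a[fast]=8≠a[slow]=7 write a[5]=8, slow++,fast++
slow=5 fast=8: a[fast]=9≠a[slow]=8 write a[6]=9, slow++,fast++
slow=6 fast=9: a[fast]=9=a[slow] dup, fast++
slow=6 fast=10: a[fast]=9=a[slow] dup, fast++
slow=6 fast=11: a[fast]=11≠a[slow]=9 write a[7]=11, slow++,fast++
slow=7 fast=12: a[fast]=11=a[slow] dup, fast++
slow=7 fast=13: a[fast]=11=a[slow] dup, fast++
slow=7 fast=14: a[fast]=12≠a[slow]=11 write a[8]=12, slow++,fast++
slow=8 fast=15: a[fast]=12=a[slow] dup, fast++
slow=8 fast=16: a[fast]=13≠a[slow]=12 write a[9]=13, slow++,fast++
slow=9 fast=17: a[fast]=14≠a[slow]=13 write a[10]=14, slow++,fast++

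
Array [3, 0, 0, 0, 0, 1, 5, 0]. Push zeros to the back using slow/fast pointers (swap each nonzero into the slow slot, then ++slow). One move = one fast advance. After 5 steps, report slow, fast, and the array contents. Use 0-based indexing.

slow=1, fast=5, a=[3, 0, 0, 0, 0, 1, 5, 0]

slow=0 fast=0: a[fast]=3≠0 swap→a[0]=3, slow++,fast++
slow=1 fast=1: a[fast]=0, fast++
slow=1 fast=2: a[fast]=0, fast++
slow=1 fast=3: a[fast]=0, fast++
slow=1 fast=4: a[fast]=0, fast++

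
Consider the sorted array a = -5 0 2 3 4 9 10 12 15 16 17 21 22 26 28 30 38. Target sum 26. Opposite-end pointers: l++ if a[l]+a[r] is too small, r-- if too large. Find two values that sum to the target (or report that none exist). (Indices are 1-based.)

[1,17] -5+38=33 >26 → r--
[1,16] -5+30=25 <26 → l++
[2,16] 0+30=30 >26 → r--
[2,15] 0+28=28 >26 → r--
[2,14] 0+26=26 → found

(0, 26)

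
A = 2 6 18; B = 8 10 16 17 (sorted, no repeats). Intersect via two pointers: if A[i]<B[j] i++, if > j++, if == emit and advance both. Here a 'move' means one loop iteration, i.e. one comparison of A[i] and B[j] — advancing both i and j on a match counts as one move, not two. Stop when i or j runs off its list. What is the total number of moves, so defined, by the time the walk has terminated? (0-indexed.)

6 moves

[i=0,j=0] 2<8 → i++
[i=1,j=0] 6<8 → i++
[i=2,j=0] 18>8 → j++
[i=2,j=1] 18>10 → j++
[i=2,j=2] 18>16 → j++
[i=2,j=3] 18>17 → j++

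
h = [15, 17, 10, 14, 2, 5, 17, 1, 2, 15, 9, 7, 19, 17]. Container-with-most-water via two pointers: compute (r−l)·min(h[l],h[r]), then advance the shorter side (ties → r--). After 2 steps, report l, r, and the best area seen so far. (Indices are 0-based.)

l=1, r=12, best area=204

[0,13] min(15,17)*13=195 best=195 * → l++
[1,13] min(17,17)*12=204 best=204 * → r--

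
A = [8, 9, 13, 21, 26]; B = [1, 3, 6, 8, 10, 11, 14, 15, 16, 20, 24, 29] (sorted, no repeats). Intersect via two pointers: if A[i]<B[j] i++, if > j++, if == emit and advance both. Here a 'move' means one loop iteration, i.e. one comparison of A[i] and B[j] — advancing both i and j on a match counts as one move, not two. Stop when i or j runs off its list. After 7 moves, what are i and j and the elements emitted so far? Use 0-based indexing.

i=2, j=6, emitted=[8]

i=0 j=0: 8>1, j++
i=0 j=1: 8>3, j++
i=0 j=2: 8>6, j++
i=0 j=3: 8==8 emit, i++,j++
i=1 j=4: 9<10, i++
i=2 j=4: 13>10, j++
i=2 j=5: 13>11, j++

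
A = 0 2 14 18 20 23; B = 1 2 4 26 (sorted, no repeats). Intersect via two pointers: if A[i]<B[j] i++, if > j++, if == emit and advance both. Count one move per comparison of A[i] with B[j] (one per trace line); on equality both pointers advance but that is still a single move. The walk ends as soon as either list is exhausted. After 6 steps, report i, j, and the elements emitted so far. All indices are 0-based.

[i=0,j=0] 0<1 → i++
[i=1,j=0] 2>1 → j++
[i=1,j=1] 2==2 emit → i++,j++
[i=2,j=2] 14>4 → j++
[i=2,j=3] 14<26 → i++
[i=3,j=3] 18<26 → i++

i=4, j=3, emitted=[2]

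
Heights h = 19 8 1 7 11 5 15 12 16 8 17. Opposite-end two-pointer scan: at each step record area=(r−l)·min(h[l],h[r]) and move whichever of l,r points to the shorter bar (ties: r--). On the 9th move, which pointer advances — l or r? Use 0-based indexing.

r

l=0 r=10: min(19,17)*10=170 best=170 *, r--
l=0 r=9: min(19,8)*9=72 best=170, r--
l=0 r=8: min(19,16)*8=128 best=170, r--
l=0 r=7: min(19,12)*7=84 best=170, r--
l=0 r=6: min(19,15)*6=90 best=170, r--
l=0 r=5: min(19,5)*5=25 best=170, r--
l=0 r=4: min(19,11)*4=44 best=170, r--
l=0 r=3: min(19,7)*3=21 best=170, r--
l=0 r=2: min(19,1)*2=2 best=170, r--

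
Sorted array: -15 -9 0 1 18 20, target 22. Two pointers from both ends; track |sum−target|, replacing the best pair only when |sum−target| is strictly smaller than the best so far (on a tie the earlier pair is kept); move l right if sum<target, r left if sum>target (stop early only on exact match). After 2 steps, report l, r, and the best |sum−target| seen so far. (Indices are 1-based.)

l=1 r=6: -15+20=5 d=17 *, l++
l=2 r=6: -9+20=11 d=11 *, l++

l=3, r=6, best |Δ|=11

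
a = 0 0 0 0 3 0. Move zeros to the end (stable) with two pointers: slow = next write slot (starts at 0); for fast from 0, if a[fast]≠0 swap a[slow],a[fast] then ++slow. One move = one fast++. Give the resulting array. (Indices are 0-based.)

(s=0,f=0) a[fast]=0 → fast++
(s=0,f=1) a[fast]=0 → fast++
(s=0,f=2) a[fast]=0 → fast++
(s=0,f=3) a[fast]=0 → fast++
(s=0,f=4) a[fast]=3≠0 swap→a[0]=3 → slow++,fast++
(s=1,f=5) a[fast]=0 → fast++

[3, 0, 0, 0, 0, 0]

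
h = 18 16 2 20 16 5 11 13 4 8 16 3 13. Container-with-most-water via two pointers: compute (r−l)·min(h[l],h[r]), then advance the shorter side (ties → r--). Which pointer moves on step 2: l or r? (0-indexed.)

r

[0,12] min(18,13)*12=156 best=156 * → r--
[0,11] min(18,3)*11=33 best=156 → r--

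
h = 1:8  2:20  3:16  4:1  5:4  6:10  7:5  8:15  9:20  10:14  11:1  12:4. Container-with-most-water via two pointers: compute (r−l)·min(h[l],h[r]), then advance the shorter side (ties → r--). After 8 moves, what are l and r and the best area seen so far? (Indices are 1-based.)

[1,12] min(8,4)*11=44 best=44 * → r--
[1,11] min(8,1)*10=10 best=44 → r--
[1,10] min(8,14)*9=72 best=72 * → l++
[2,10] min(20,14)*8=112 best=112 * → r--
[2,9] min(20,20)*7=140 best=140 * → r--
[2,8] min(20,15)*6=90 best=140 → r--
[2,7] min(20,5)*5=25 best=140 → r--
[2,6] min(20,10)*4=40 best=140 → r--

l=2, r=5, best area=140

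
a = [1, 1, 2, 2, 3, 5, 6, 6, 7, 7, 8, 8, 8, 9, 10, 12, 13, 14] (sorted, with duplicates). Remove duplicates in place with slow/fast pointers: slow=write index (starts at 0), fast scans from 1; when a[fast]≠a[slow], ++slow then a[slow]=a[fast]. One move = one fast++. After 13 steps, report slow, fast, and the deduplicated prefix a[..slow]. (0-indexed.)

slow=7, fast=14, prefix=[1, 2, 3, 5, 6, 7, 8, 9]

(s=0,f=1) a[fast]=1=a[slow] dup → fast++
(s=0,f=2) a[fast]=2≠a[slow]=1 write a[1]=2 → slow++,fast++
(s=1,f=3) a[fast]=2=a[slow] dup → fast++
(s=1,f=4) a[fast]=3≠a[slow]=2 write a[2]=3 → slow++,fast++
(s=2,f=5) a[fast]=5≠a[slow]=3 write a[3]=5 → slow++,fast++
(s=3,f=6) a[fast]=6≠a[slow]=5 write a[4]=6 → slow++,fast++
(s=4,f=7) a[fast]=6=a[slow] dup → fast++
(s=4,f=8) a[fast]=7≠a[slow]=6 write a[5]=7 → slow++,fast++
(s=5,f=9) a[fast]=7=a[slow] dup → fast++
(s=5,f=10) a[fast]=8≠a[slow]=7 write a[6]=8 → slow++,fast++
(s=6,f=11) a[fast]=8=a[slow] dup → fast++
(s=6,f=12) a[fast]=8=a[slow] dup → fast++
(s=6,f=13) a[fast]=9≠a[slow]=8 write a[7]=9 → slow++,fast++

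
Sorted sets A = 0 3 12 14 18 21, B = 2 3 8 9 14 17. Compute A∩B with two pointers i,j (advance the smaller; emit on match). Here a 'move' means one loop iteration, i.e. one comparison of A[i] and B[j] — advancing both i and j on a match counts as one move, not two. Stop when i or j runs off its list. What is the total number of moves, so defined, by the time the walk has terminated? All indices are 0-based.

8 moves

[i=0,j=0] 0<2 → i++
[i=1,j=0] 3>2 → j++
[i=1,j=1] 3==3 emit → i++,j++
[i=2,j=2] 12>8 → j++
[i=2,j=3] 12>9 → j++
[i=2,j=4] 12<14 → i++
[i=3,j=4] 14==14 emit → i++,j++
[i=4,j=5] 18>17 → j++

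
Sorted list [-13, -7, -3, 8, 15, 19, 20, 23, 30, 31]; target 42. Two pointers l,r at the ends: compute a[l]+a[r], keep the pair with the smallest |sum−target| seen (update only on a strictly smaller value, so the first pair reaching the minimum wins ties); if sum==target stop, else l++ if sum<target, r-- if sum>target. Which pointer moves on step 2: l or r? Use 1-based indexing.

[1,10] -13+31=18 d=24 * → l++
[2,10] -7+31=24 d=18 * → l++

l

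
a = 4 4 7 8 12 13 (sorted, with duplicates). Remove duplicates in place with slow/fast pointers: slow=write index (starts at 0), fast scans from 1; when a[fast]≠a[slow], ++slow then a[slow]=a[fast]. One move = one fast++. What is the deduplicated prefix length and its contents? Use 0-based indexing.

length 5; prefix = [4, 7, 8, 12, 13]

(s=0,f=1) a[fast]=4=a[slow] dup → fast++
(s=0,f=2) a[fast]=7≠a[slow]=4 write a[1]=7 → slow++,fast++
(s=1,f=3) a[fast]=8≠a[slow]=7 write a[2]=8 → slow++,fast++
(s=2,f=4) a[fast]=12≠a[slow]=8 write a[3]=12 → slow++,fast++
(s=3,f=5) a[fast]=13≠a[slow]=12 write a[4]=13 → slow++,fast++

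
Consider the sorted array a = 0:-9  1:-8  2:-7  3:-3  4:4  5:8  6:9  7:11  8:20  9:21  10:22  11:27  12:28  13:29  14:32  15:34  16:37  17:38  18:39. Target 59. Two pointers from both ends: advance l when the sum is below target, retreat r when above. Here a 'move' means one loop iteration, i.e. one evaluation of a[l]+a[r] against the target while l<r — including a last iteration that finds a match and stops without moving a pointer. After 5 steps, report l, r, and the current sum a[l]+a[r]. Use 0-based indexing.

l=5, r=18, sum=47

[0,18] -9+39=30 <59 → l++
[1,18] -8+39=31 <59 → l++
[2,18] -7+39=32 <59 → l++
[3,18] -3+39=36 <59 → l++
[4,18] 4+39=43 <59 → l++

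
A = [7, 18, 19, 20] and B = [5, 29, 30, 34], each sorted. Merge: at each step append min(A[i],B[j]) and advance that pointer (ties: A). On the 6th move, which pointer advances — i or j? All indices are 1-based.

j

[i=1,j=1] A[i]=7>B[j]=5 take 5 → j++
[i=1,j=2] A[i]=7<=B[j]=29 take 7 → i++
[i=2,j=2] A[i]=18<=B[j]=29 take 18 → i++
[i=3,j=2] A[i]=19<=B[j]=29 take 19 → i++
[i=4,j=2] A[i]=20<=B[j]=29 take 20 → i++
[i=5,j=2] A done, take B[j]=29 → j++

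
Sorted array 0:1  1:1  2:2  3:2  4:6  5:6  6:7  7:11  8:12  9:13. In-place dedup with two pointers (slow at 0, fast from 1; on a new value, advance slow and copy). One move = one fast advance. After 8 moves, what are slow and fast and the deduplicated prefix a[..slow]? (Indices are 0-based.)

(s=0,f=1) a[fast]=1=a[slow] dup → fast++
(s=0,f=2) a[fast]=2≠a[slow]=1 write a[1]=2 → slow++,fast++
(s=1,f=3) a[fast]=2=a[slow] dup → fast++
(s=1,f=4) a[fast]=6≠a[slow]=2 write a[2]=6 → slow++,fast++
(s=2,f=5) a[fast]=6=a[slow] dup → fast++
(s=2,f=6) a[fast]=7≠a[slow]=6 write a[3]=7 → slow++,fast++
(s=3,f=7) a[fast]=11≠a[slow]=7 write a[4]=11 → slow++,fast++
(s=4,f=8) a[fast]=12≠a[slow]=11 write a[5]=12 → slow++,fast++

slow=5, fast=9, prefix=[1, 2, 6, 7, 11, 12]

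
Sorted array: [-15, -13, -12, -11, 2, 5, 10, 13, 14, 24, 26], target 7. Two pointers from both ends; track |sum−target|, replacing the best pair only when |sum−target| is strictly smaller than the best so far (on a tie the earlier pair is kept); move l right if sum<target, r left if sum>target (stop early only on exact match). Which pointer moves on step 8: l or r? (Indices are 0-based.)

r

[0,10] -15+26=11 d=4 * → r--
[0,9] -15+24=9 d=2 * → r--
[0,8] -15+14=-1 d=8 → l++
[1,8] -13+14=1 d=6 → l++
[2,8] -12+14=2 d=5 → l++
[3,8] -11+14=3 d=4 → l++
[4,8] 2+14=16 d=9 → r--
[4,7] 2+13=15 d=8 → r--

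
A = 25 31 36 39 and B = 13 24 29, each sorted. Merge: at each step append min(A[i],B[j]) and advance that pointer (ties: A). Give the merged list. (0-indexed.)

[13, 24, 25, 29, 31, 36, 39]

i=0 j=0: A[i]=25>B[j]=13 take 13, j++
i=0 j=1: A[i]=25>B[j]=24 take 24, j++
i=0 j=2: A[i]=25<=B[j]=29 take 25, i++
i=1 j=2: A[i]=31>B[j]=29 take 29, j++
i=1 j=3: B done, take A[i]=31, i++
i=2 j=3: B done, take A[i]=36, i++
i=3 j=3: B done, take A[i]=39, i++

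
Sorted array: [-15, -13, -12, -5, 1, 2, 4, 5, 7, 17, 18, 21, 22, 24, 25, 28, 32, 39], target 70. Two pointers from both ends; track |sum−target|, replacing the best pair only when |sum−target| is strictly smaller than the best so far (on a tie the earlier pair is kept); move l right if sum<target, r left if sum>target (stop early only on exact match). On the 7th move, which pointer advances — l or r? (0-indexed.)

l

l=0 r=17: -15+39=24 d=46 *, l++
l=1 r=17: -13+39=26 d=44 *, l++
l=2 r=17: -12+39=27 d=43 *, l++
l=3 r=17: -5+39=34 d=36 *, l++
l=4 r=17: 1+39=40 d=30 *, l++
l=5 r=17: 2+39=41 d=29 *, l++
l=6 r=17: 4+39=43 d=27 *, l++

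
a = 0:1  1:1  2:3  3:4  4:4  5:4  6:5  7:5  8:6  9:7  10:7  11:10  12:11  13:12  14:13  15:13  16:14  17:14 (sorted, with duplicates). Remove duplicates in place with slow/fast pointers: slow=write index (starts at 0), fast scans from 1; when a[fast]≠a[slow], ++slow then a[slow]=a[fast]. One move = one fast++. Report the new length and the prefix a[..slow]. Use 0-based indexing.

length 11; prefix = [1, 3, 4, 5, 6, 7, 10, 11, 12, 13, 14]

slow=0 fast=1: a[fast]=1=a[slow] dup, fast++
slow=0 fast=2: a[fast]=3≠a[slow]=1 write a[1]=3, slow++,fast++
slow=1 fast=3: a[fast]=4≠a[slow]=3 write a[2]=4, slow++,fast++
slow=2 fast=4: a[fast]=4=a[slow] dup, fast++
slow=2 fast=5: a[fast]=4=a[slow] dup, fast++
slow=2 fast=6: a[fast]=5≠a[slow]=4 write a[3]=5, slow++,fast++
slow=3 fast=7: a[fast]=5=a[slow] dup, fast++
slow=3 fast=8: a[fast]=6≠a[slow]=5 write a[4]=6, slow++,fast++
slow=4 fast=9: a[fast]=7≠a[slow]=6 write a[5]=7, slow++,fast++
slow=5 fast=10: a[fast]=7=a[slow] dup, fast++
slow=5 fast=11: a[fast]=10≠a[slow]=7 write a[6]=10, slow++,fast++
slow=6 fast=12: a[fast]=11≠a[slow]=10 write a[7]=11, slow++,fast++
slow=7 fast=13: a[fast]=12≠a[slow]=11 write a[8]=12, slow++,fast++
slow=8 fast=14: a[fast]=13≠a[slow]=12 write a[9]=13, slow++,fast++
slow=9 fast=15: a[fast]=13=a[slow] dup, fast++
slow=9 fast=16: a[fast]=14≠a[slow]=13 write a[10]=14, slow++,fast++
slow=10 fast=17: a[fast]=14=a[slow] dup, fast++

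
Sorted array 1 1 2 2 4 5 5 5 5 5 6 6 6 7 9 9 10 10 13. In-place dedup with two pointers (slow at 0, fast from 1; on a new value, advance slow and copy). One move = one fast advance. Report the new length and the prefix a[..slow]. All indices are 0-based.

slow=0 fast=1: a[fast]=1=a[slow] dup, fast++
slow=0 fast=2: a[fast]=2≠a[slow]=1 write a[1]=2, slow++,fast++
slow=1 fast=3: a[fast]=2=a[slow] dup, fast++
slow=1 fast=4: a[fast]=4≠a[slow]=2 write a[2]=4, slow++,fast++
slow=2 fast=5: a[fast]=5≠a[slow]=4 write a[3]=5, slow++,fast++
slow=3 fast=6: a[fast]=5=a[slow] dup, fast++
slow=3 fast=7: a[fast]=5=a[slow] dup, fast++
slow=3 fast=8: a[fast]=5=a[slow] dup, fast++
slow=3 fast=9: a[fast]=5=a[slow] dup, fast++
slow=3 fast=10: a[fast]=6≠a[slow]=5 write a[4]=6, slow++,fast++
slow=4 fast=11: a[fast]=6=a[slow] dup, fast++
slow=4 fast=12: a[fast]=6=a[slow] dup, fast++
slow=4 fast=13: a[fast]=7≠a[slow]=6 write a[5]=7, slow++,fast++
slow=5 fast=14: a[fast]=9≠a[slow]=7 write a[6]=9, slow++,fast++
slow=6 fast=15: a[fast]=9=a[slow] dup, fast++
slow=6 fast=16: a[fast]=10≠a[slow]=9 write a[7]=10, slow++,fast++
slow=7 fast=17: a[fast]=10=a[slow] dup, fast++
slow=7 fast=18: a[fast]=13≠a[slow]=10 write a[8]=13, slow++,fast++

length 9; prefix = [1, 2, 4, 5, 6, 7, 9, 10, 13]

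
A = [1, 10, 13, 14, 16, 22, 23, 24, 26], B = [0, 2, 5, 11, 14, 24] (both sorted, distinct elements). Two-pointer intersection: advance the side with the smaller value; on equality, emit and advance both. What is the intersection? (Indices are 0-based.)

i=0 j=0: 1>0, j++
i=0 j=1: 1<2, i++
i=1 j=1: 10>2, j++
i=1 j=2: 10>5, j++
i=1 j=3: 10<11, i++
i=2 j=3: 13>11, j++
i=2 j=4: 13<14, i++
i=3 j=4: 14==14 emit, i++,j++
i=4 j=5: 16<24, i++
i=5 j=5: 22<24, i++
i=6 j=5: 23<24, i++
i=7 j=5: 24==24 emit, i++,j++

intersection = [14, 24]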